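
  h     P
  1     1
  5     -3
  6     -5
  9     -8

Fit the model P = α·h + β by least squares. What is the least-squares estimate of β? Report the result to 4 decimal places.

β = 2.2214

Compute the Gram sums: Σh·h = 143, Σh = 21, Σ1 = 4.
And Σh·P = -116, ΣP = -15.
So AᵀA·[α, β]ᵀ = AᵀP: [[143, 21]; [21, 4]]·[α, β]ᵀ = [-116, -15]ᵀ.
det = 143·4 − 21² = 131.
α = ((-116)·4 − 21·(-15))/131 = -149/131; β = (143·(-15) − 21·(-116))/131 = 291/131.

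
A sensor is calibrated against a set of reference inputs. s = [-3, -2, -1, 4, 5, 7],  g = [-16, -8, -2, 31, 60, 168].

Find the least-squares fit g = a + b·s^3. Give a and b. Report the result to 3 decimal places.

MᵀM·[a, b]ᵀ = Mᵀg reads: 6·a + 496·b = 233;  496·a + 138164·b = 67606.
det = 6·138164 − 496² = 582968.
a = (233·138164 − 496·67606)/582968 = -335091/145742; b = (6·67606 − 496·233)/582968 = 72517/145742.

a = -2.299, b = 0.498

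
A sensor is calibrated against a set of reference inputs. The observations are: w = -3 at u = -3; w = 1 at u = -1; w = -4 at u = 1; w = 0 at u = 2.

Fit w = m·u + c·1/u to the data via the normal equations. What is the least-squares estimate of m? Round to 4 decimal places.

XᵀX·[m, c]ᵀ = Xᵀw reads: 15·m + 4·c = 4;  4·m + (85/36)·c = -4.
(Σu·u = 15, Σu·1/u = 4, Σ1/u·1/u = 85/36, Σu·w = 4, Σ1/u·w = -4.)
det = 15·(85/36) − 4² = 233/12.
m = (4·(85/36) − 4·(-4))/(233/12) = 916/699; c = (15·(-4) − 4·4)/(233/12) = -912/233.

m = 1.3104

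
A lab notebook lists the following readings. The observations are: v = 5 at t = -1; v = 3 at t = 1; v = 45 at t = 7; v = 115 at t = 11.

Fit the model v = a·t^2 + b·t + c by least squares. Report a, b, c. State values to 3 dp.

Normal-equation sums: Σt^2·t^2 = 17044, Σt^2·t = 1674, Σt^2 = 172, Σt·t = 172, Σt = 18, Σ1 = 4.
Moment sums: Σt^2·v = 16128, Σt·v = 1578, Σv = 168.
AᵀA·[a, b, c]ᵀ = Aᵀv becomes [[17044, 1674, 172]; [1674, 172, 18]; [172, 18, 4]]·[a, b, c]ᵀ = [16128, 1578, 168]ᵀ.
Row-reducing yields a = 367/354, b = -72/59, c = 1031/354.

a = 1.037, b = -1.220, c = 2.912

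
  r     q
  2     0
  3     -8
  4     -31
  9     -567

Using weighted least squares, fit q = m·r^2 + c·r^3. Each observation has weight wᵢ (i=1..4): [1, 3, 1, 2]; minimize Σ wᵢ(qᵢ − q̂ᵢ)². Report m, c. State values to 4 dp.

m = 2.1367, c = -1.0152

Forming AᵀWA = [[13637, 119883]; [119883, 1069229]] and AᵀWq = [-92566, -829318]ᵀ gives AᵀWA·[m, c]ᵀ = AᵀWq.
Eliminating c: 1069229·(row 1) − 119883·(row 2) gives 209142184·m = 1069229·(-92566) − 119883·(-829318) = 446878180, so m = 111719545/52285546.
Then c = ((-829318) − 119883·(111719545/52285546))/1069229 = -53079947/52285546.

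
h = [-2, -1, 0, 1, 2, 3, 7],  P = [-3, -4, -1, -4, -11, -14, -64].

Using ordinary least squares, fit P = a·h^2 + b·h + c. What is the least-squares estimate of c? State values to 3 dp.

c = -2.152

Forming AᵀA = [[2516, 370, 68]; [370, 68, 10]; [68, 10, 7]] and AᵀP = [-3326, -506, -101]ᵀ gives AᵀA·[a, b, c]ᵀ = AᵀP.
Inverting the 3×3 Gram matrix, [a, b, c]ᵀ = [-6814/6303, -41/33, -411/191]ᵀ.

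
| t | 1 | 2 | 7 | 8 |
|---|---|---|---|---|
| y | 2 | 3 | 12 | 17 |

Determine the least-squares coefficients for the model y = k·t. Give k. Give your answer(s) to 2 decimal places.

AᵀA·[k]ᵀ = Aᵀy reads: 118·k = 228.
k = 228/118 = 1.9322.

k = 1.93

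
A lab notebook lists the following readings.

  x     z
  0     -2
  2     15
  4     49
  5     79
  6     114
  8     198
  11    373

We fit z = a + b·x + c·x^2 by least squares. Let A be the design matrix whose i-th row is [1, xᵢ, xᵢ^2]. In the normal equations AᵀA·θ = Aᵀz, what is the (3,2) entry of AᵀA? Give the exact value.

2256

Row 3 ↔ basis x^2, column 2 ↔ basis x, so (AᵀA)_{3,2} = Σᵢ (x^2)·(x) = (0)·(0) + (4)·(2) + (16)·(4) + (25)·(5) + (36)·(6) + (64)·(8) + (121)·(11) = 2256.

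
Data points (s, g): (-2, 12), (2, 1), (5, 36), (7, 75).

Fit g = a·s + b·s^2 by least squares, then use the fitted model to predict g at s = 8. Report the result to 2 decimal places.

ĝ = 101.18

From the data, Σs·s = 82, Σs·s^2 = 468, Σs^2·s^2 = 3058.
And Σs·g = 683, Σs^2·g = 4627.
Eliminating b: 3058·(row 1) − 468·(row 2) gives 31732·a = 3058·683 − 468·4627 = -76822, so a = -38411/15866.
Then b = (4627 − 468·(-38411/15866))/3058 = 29885/15866.
At s = 8: ĝ = (-38411/15866)·(8) + (29885/15866)·(64) = 802676/7933.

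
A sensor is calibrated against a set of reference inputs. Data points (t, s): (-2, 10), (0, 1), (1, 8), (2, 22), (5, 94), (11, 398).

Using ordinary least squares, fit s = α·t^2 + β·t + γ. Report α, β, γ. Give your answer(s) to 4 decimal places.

Normal-equation sums: Σt^2·t^2 = 15299, Σt^2·t = 1457, Σt^2 = 155, Σt·t = 155, Σt = 17, Σ1 = 6.
Moment sums: Σt^2·s = 50644, Σt·s = 4880, Σs = 533.
Row-reducing yields α = 764299/256020, β = 793907/256020, γ = 62443/21335.

α = 2.9853, β = 3.1010, γ = 2.9268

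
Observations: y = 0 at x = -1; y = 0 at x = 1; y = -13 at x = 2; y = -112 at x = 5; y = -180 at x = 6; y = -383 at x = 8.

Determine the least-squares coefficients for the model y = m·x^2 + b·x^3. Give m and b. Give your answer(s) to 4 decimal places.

From the data, Σx^2·x^2 = 6035, Σx^2·x^3 = 43701, Σx^3·x^3 = 324491.
For Mᵀy: Σx^2·y = -33844, Σx^3·y = -249080.
Normal equations: [[6035, 43701]; [43701, 324491]]·[m, b]ᵀ = [-33844, -249080]ᵀ.
Δ = 6035·324491 − 43701² = 48525784.
m = ((-33844)·324491 − 43701·(-249080))/48525784 = -24257081/12131446; b = (6035·(-249080) − 43701·(-33844))/48525784 = -6045289/12131446.

m = -1.9995, b = -0.4983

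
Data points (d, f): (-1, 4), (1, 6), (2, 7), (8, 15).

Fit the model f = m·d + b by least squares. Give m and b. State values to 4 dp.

m = 1.2444, b = 4.8889

The normal system MᵀM·[m, b]ᵀ = Mᵀf is [[70, 10]; [10, 4]]·[m, b]ᵀ = [136, 32]ᵀ.
Δ = 70·4 − 10² = 180.
m = (136·4 − 10·32)/180 = 56/45; b = (70·32 − 10·136)/180 = 44/9.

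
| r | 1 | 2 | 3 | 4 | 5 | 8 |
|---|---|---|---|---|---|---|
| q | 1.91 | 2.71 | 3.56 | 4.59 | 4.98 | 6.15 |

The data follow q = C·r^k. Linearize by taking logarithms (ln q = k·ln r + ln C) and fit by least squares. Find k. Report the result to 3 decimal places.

k = 0.587

With ln qᵢ as the transformed response and ln rᵢ as the regressor:
Σln r = 6.8669, Σ(ln r)² = 10.5236, Σln q = 7.8596, Σln r·ln q = 10.5596.
Equations: 10.5236·k + 6.8669·ln C = 10.5596;  6.8669·k + 6·ln C = 7.8596.
Solving (det = 15.9867): k = 0.58714, ln C = 0.63796.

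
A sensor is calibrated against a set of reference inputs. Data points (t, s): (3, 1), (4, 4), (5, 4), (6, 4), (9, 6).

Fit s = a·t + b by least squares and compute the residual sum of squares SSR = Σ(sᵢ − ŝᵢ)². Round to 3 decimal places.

SSR = 3.019

The normal system AᵀA·[a, b]ᵀ = Aᵀs is [[167, 27]; [27, 5]]·[a, b]ᵀ = [117, 19]ᵀ.
Eliminating b: 5·(row 1) − 27·(row 2) gives 106·a = 5·117 − 27·19 = 72, so a = 36/53.
Then b = (19 − 27·(36/53))/5 = 7/53.
Residuals: -62/53, 61/53, 25/53, -11/53, -13/53; SSR = 160/53.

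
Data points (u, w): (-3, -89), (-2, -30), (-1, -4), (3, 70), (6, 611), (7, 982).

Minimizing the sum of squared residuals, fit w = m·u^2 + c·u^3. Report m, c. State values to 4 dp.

Setting ∂/∂m … = 0 gives: 3876·m + 24550·c = 69819;  24550·m + 165828·c = 473339.
Eliminating c: 165828·(row 1) − 24550·(row 2) gives 40046828·m = 165828·69819 − 24550·473339 = -42527318, so m = -21263659/20023414.
Then c = (473339 − 24550·(-21263659/20023414))/165828 = 60302757/20023414.

m = -1.0619, c = 3.0116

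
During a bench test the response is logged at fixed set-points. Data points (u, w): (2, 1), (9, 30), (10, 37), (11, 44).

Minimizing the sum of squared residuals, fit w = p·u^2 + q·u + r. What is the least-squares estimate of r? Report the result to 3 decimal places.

Sums needed: Σu^2·u^2 = 31218, Σu^2·u = 3068, Σu^2 = 306, Σu·u = 306, Σu = 32, Σ1 = 4.
For Mᵀw: Σu^2·w = 11458, Σu·w = 1126, Σw = 112.
MᵀM·[p, q, r]ᵀ = Mᵀw becomes [[31218, 3068, 306]; [3068, 306, 32]; [306, 32, 4]]·[p, q, r]ᵀ = [11458, 1126, 112]ᵀ.
Inverting the 3×3 Gram matrix, [p, q, r]ᵀ = [38/121, 427/605, -1011/605]ᵀ.

r = -1.671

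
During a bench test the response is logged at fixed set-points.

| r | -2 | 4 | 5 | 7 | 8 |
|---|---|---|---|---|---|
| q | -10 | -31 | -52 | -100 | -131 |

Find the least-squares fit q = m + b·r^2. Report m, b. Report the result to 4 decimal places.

m = -0.5577, b = -2.0330

The normal system XᵀX·[m, b]ᵀ = Xᵀq is [[5, 158]; [158, 7394]]·[m, b]ᵀ = [-324, -15120]ᵀ.
Eliminating b: 7394·(row 1) − 158·(row 2) gives 12006·m = 7394·(-324) − 158·(-15120) = -6696, so m = -372/667.
Then b = ((-15120) − 158·(-372/667))/7394 = -1356/667.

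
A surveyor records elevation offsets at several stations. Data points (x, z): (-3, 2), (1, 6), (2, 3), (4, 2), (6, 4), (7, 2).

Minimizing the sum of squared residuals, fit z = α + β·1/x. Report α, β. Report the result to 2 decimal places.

Entries of AᵀA: Σ1 = 6, Σ1/x = 145/84, Σ1/x·1/x = 10385/7056.
For Aᵀz: Σz = 19, Σ1/x·z = 58/7.
Δ = 6·(10385/7056) − (145/84)² = 41285/7056.
α = (19·(10385/7056) − (145/84)·(58/7))/(41285/7056) = 19279/8257; β = (6·(58/7) − (145/84)·19)/(41285/7056) = 119364/41285.

α = 2.33, β = 2.89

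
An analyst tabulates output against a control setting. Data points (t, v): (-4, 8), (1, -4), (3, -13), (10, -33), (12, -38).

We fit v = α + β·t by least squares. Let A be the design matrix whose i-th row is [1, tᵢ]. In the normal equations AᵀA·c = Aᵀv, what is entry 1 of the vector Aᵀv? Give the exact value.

-80

Entry 1 ↔ basis 1, so (Aᵀv)_{1} = Σᵢ vᵢ = (1)·(8) + (1)·(-4) + (1)·(-13) + (1)·(-33) + (1)·(-38) = -80.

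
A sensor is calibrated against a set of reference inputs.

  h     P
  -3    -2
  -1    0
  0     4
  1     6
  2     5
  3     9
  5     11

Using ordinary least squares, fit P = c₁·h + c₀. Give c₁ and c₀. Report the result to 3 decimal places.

c₁ = 1.690, c₀ = 3.024

The normal system XᵀX·[c₁, c₀]ᵀ = XᵀP is [[49, 7]; [7, 7]]·[c₁, c₀]ᵀ = [104, 33]ᵀ.
Δ = 49·7 − 7² = 294.
c₁ = (104·7 − 7·33)/294 = 71/42; c₀ = (49·33 − 7·104)/294 = 127/42.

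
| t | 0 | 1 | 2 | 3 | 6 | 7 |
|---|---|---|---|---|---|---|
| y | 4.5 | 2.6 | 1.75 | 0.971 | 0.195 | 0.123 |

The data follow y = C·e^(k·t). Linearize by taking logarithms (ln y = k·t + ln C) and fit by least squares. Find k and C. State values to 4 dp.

Linearized form: ln y = k·t + ln C. From the 6 transformed points,
Sums: Σt = 19.0000, Σ(t)² = 99.0000, Σln y = -0.7406, Σt·ln y = -22.4911.
Normal system: [[99.0000, 19.0000]; [19.0000, 6]]·[k, ln C]ᵀ = [-22.4911, -0.7406]ᵀ.
Slope k = (n·Σt·ln y − Σt·Σln y)/(n·Σ(t)² − (Σt)²) = (6·-22.4911 − 19.0000·-0.7406)/233.0000 = -0.51878; ln C = (Σln y − k·Σt)/n = 1.51938, so C = exp(1.51938) = 4.56940.

k = -0.5188, C = 4.5694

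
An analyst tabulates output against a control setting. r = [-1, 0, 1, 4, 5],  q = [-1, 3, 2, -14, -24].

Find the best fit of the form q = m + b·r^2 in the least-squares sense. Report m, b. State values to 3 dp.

m = 2.092, b = -1.034

Entries of MᵀM: Σ1 = 5, Σr^2 = 43, Σr^2·r^2 = 883.
Moment sums: Σq = -34, Σr^2·q = -823.
Normal equations: [[5, 43]; [43, 883]]·[m, b]ᵀ = [-34, -823]ᵀ.
Determinant 5·883 − 43² = 2566.
m = ((-34)·883 − 43·(-823))/2566 = 5367/2566; b = (5·(-823) − 43·(-34))/2566 = -2653/2566.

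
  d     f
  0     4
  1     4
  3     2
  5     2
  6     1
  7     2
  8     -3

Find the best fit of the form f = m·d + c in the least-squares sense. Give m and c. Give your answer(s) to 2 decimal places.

m = -0.64, c = 4.45

With design matrix X, XᵀX = [[184, 30]; [30, 7]] and Xᵀf = [16, 12]ᵀ.
Determinant 184·7 − 30² = 388.
m = (16·7 − 30·12)/388 = -62/97; c = (184·12 − 30·16)/388 = 432/97.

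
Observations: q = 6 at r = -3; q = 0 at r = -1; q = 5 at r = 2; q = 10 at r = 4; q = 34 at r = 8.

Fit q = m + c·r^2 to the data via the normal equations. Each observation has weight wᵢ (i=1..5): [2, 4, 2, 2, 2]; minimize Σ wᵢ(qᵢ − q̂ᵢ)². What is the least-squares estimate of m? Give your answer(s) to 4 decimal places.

m = 0.8967

With design matrix X, XᵀWX = [[12, 190]; [190, 8902]] and XᵀWq = [110, 4820]ᵀ.
Δ = 12·8902 − 190² = 70724.
m = (110·8902 − 190·4820)/70724 = 15855/17681; c = (12·4820 − 190·110)/70724 = 9235/17681.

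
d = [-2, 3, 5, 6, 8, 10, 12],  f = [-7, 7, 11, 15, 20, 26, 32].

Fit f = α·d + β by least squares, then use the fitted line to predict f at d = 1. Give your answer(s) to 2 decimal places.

f̂ = 1.01

Compute the Gram sums: Σd·d = 382, Σd = 42, Σ1 = 7.
And Σd·f = 984, Σf = 104.
XᵀX·[α, β]ᵀ = Xᵀf becomes [[382, 42]; [42, 7]]·[α, β]ᵀ = [984, 104]ᵀ.
Δ = 382·7 − 42² = 910.
α = (984·7 − 42·104)/910 = 36/13; β = (382·104 − 42·984)/910 = -160/91.
At d = 1: f̂ = (36/13)·(1) + (-160/91)·(1) = 92/91.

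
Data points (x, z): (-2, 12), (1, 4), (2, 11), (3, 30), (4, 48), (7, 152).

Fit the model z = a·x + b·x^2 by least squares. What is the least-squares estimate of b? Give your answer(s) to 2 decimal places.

Compute the Gram sums: Σx·x = 83, Σx·x^2 = 435, Σx^2·x^2 = 2771.
For Aᵀz: Σx·z = 1348, Σx^2·z = 8582.
Normal equations: [[83, 435]; [435, 2771]]·[a, b]ᵀ = [1348, 8582]ᵀ.
Eliminating b: 2771·(row 1) − 435·(row 2) gives 40768·a = 2771·1348 − 435·8582 = 2138, so a = 1069/20384.
Then b = (8582 − 435·(1069/20384))/2771 = 62963/20384.

b = 3.09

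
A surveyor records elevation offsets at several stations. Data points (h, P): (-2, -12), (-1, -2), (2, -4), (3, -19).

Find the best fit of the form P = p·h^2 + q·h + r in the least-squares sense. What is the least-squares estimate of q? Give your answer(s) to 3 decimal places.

Compute the Gram sums: Σh^2·h^2 = 114, Σh^2·h = 26, Σh^2 = 18, Σh·h = 18, Σh = 2, Σ1 = 4.
And Σh^2·P = -237, Σh·P = -39, ΣP = -37.
Normal equations: [[114, 26, 18]; [26, 18, 2]; [18, 2, 4]]·[p, q, r]ᵀ = [-237, -39, -37]ᵀ.
Inverting the 3×3 Gram matrix, [p, q, r]ᵀ = [-25/8, 261/136, 131/34]ᵀ.

q = 1.919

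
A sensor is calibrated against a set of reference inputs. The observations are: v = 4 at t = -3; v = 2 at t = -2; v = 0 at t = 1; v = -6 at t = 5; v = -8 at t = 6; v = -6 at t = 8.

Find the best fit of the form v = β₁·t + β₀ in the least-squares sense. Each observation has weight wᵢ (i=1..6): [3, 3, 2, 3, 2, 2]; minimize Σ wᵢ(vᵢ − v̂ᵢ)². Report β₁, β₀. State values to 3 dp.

β₁ = -1.070, β₀ = 0.274

MᵀWM·[β₁, β₀]ᵀ = MᵀWv reads: 316·β₁ + 30·β₀ = -330;  30·β₁ + 15·β₀ = -28.
Δ = 316·15 − 30² = 3840.
β₁ = ((-330)·15 − 30·(-28))/3840 = -137/128; β₀ = (316·(-28) − 30·(-330))/3840 = 263/960.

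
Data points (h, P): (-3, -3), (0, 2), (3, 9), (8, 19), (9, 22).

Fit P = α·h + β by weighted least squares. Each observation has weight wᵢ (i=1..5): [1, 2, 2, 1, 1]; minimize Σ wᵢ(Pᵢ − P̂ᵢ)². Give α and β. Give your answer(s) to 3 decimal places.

α = 2.103, β = 2.562

Compute the Gram sums: Σwᵢ·h·h = 172, Σwᵢ·h = 20, Σwᵢ·1 = 7.
For XᵀWP: Σwᵢ·h·P = 413, Σwᵢ·P = 60.
Normal equations: [[172, 20]; [20, 7]]·[α, β]ᵀ = [413, 60]ᵀ.
Determinant 172·7 − 20² = 804.
α = (413·7 − 20·60)/804 = 1691/804; β = (172·60 − 20·413)/804 = 515/201.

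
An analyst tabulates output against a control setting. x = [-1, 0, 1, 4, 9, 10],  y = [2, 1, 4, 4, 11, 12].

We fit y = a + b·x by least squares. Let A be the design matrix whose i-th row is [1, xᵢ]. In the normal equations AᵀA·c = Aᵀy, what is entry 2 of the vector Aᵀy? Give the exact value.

237

Entry 2 ↔ basis x, so (Aᵀy)_{2} = Σᵢ (x)·yᵢ = (-1)·(2) + (0)·(1) + (1)·(4) + (4)·(4) + (9)·(11) + (10)·(12) = 237.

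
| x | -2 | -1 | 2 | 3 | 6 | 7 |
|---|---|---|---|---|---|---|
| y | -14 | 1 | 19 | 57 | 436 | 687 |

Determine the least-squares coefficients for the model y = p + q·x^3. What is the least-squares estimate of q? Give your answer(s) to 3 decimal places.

q = 1.998

With design matrix M, MᵀM = [[6, 585]; [585, 165163]] and Mᵀy = [1186, 331619]ᵀ.
det = 6·165163 − 585² = 648753.
p = (1186·165163 − 585·331619)/648753 = 1886203/648753; q = (6·331619 − 585·1186)/648753 = 431968/216251.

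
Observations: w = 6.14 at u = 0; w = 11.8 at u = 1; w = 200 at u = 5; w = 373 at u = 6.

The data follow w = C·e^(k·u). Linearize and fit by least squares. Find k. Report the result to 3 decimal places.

With ln wᵢ as the transformed response and uᵢ as the regressor:
Σu = 12.0000, Σ(u)² = 62.0000, Σln w = 15.5028, Σu·ln w = 64.4892.
Equations: 62.0000·k + 12.0000·ln C = 64.4892;  12.0000·k + 4·ln C = 15.5028.
Slope k = (n·Σu·ln w − Σu·Σln w)/(n·Σ(u)² − (Σu)²) = (4·64.4892 − 12.0000·15.5028)/104.0000 = 0.69157; ln C = (Σln w − k·Σu)/n = 1.80101.

k = 0.692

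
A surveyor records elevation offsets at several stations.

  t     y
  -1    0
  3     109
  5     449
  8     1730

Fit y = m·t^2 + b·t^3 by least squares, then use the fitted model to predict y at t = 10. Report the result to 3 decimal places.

ŷ = 3305.442

The normal system AᵀA·[m, b]ᵀ = Aᵀy is [[4803, 36135]; [36135, 278499]]·[m, b]ᵀ = [122926, 944828]ᵀ.
Eliminating b: 278499·(row 1) − 36135·(row 2) gives 31892472·m = 278499·122926 − 36135·944828 = 93408294, so m = 15568049/5315412.
Then b = (944828 − 36135·(15568049/5315412))/278499 = 16012979/5315412.
At t = 10: ŷ = (15568049/5315412)·(100) + (16012979/5315412)·(1000) = 4392445975/1328853.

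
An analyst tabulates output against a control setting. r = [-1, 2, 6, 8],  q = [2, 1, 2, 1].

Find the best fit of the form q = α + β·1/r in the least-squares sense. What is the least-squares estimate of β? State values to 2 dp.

β = -0.57

Sums needed: Σ1 = 4, Σ1/r = -5/24, Σ1/r·1/r = 745/576.
Right-hand side: Σq = 6, Σ1/r·q = -25/24.
Normal equations: [[4, -5/24]; [-5/24, 745/576]]·[α, β]ᵀ = [6, -25/24]ᵀ.
Δ = 4·(745/576) − (-5/24)² = 985/192.
α = (6·(745/576) − (-5/24)·(-25/24))/(985/192) = 869/591; β = (4·(-25/24) − (-5/24)·6)/(985/192) = -112/197.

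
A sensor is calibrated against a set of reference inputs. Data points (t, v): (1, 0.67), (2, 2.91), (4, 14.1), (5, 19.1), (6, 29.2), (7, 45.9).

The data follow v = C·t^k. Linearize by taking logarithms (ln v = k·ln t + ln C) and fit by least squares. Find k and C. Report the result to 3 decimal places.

Linearized form: ln v = k·ln t + ln C. From the 6 transformed points,
Sums: Σln t = 7.4265, Σ(ln t)² = 11.9895, Σln v = 13.4642, Σln t·ln v = 22.6478.
Normal system: [[11.9895, 7.4265]; [7.4265, 6]]·[k, ln C]ᵀ = [22.6478, 13.4642]ᵀ.
Slope k = (n·Σln t·ln v − Σln t·Σln v)/(n·Σ(ln t)² − (Σln t)²) = (6·22.6478 − 7.4265·13.4642)/16.7835 = 2.13866; ln C = (Σln v − k·Σln t)/n = -0.40312, so C = exp(-0.40312) = 0.66824.

k = 2.139, C = 0.668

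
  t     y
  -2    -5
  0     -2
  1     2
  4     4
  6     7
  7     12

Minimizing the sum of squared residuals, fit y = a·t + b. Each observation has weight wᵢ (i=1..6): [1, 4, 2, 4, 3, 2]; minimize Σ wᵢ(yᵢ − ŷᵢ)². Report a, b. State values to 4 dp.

a = 1.6364, b = -1.6591

Forming AᵀWA = [[276, 48]; [48, 16]] and AᵀWy = [372, 52]ᵀ gives AᵀWA·[a, b]ᵀ = AᵀWy.
Determinant 276·16 − 48² = 2112.
a = (372·16 − 48·52)/2112 = 18/11; b = (276·52 − 48·372)/2112 = -73/44.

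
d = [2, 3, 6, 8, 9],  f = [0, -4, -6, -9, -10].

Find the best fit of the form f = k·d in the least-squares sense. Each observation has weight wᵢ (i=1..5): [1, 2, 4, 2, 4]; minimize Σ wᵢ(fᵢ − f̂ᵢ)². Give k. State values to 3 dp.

Entries of MᵀWM: Σwᵢ·d·d = 618.
And Σwᵢ·d·f = -672.
MᵀWM·[k]ᵀ = MᵀWf becomes [[618]]·[k]ᵀ = [-672]ᵀ.
k = (-672)/618 = -1.08738.

k = -1.087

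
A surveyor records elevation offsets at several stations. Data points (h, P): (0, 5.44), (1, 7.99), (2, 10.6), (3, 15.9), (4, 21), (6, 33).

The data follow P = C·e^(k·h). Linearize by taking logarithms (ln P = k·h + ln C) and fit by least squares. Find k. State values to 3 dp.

Taking logs, ln P = k·h + ln C, so regress ln P on h.
Σh = 16.0000, Σ(h)² = 66.0000, Σln P = 15.4402, Σh·ln P = 48.2560.
Normal system: [[66.0000, 16.0000]; [16.0000, 6]]·[k, ln C]ᵀ = [48.2560, 15.4402]ᵀ.
Δ = 66.0000·6 − (16.0000)² = 140.0000; k = (48.2560·6 − 16.0000·15.4402)/140.0000 = 0.30352, ln C = (66.0000·15.4402 − 16.0000·48.2560)/140.0000 = 1.76397.

k = 0.304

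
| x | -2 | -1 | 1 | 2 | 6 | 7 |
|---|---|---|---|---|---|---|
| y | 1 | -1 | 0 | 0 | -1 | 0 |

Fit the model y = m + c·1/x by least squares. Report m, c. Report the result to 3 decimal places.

With design matrix A, AᵀA = [[6, 13/42]; [13/42, 4495/1764]] and Aᵀy = [-1, 1/3]ᵀ.
det = 6·(4495/1764) − (13/42)² = 26801/1764.
m = ((-1)·(4495/1764) − (13/42)·(1/3))/(26801/1764) = -4677/26801; c = (6·(1/3) − (13/42)·(-1))/(26801/1764) = 4074/26801.

m = -0.175, c = 0.152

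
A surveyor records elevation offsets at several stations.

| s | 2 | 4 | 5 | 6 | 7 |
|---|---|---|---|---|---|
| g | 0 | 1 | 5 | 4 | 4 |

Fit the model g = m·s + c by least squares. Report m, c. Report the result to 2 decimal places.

Forming MᵀM = [[130, 24]; [24, 5]] and Mᵀg = [81, 14]ᵀ gives MᵀM·[m, c]ᵀ = Mᵀg.
Δ = 130·5 − 24² = 74.
m = (81·5 − 24·14)/74 = 69/74; c = (130·14 − 24·81)/74 = -62/37.

m = 0.93, c = -1.68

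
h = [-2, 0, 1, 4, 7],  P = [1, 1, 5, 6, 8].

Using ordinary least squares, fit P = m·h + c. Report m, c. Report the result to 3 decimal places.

m = 0.820, c = 2.560

The normal system XᵀX·[m, c]ᵀ = XᵀP is [[70, 10]; [10, 5]]·[m, c]ᵀ = [83, 21]ᵀ.
det = 70·5 − 10² = 250.
m = (83·5 − 10·21)/250 = 41/50; c = (70·21 − 10·83)/250 = 64/25.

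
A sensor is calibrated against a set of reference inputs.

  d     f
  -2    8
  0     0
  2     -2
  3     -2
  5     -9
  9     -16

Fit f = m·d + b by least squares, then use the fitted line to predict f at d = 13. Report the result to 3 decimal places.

From the data, Σd·d = 123, Σd = 17, Σ1 = 6.
For Mᵀf: Σd·f = -215, Σf = -21.
MᵀM·[m, b]ᵀ = Mᵀf becomes [[123, 17]; [17, 6]]·[m, b]ᵀ = [-215, -21]ᵀ.
Δ = 123·6 − 17² = 449.
m = ((-215)·6 − 17·(-21))/449 = -933/449; b = (123·(-21) − 17·(-215))/449 = 1072/449.
At d = 13: f̂ = (-933/449)·(13) + (1072/449)·(1) = -11057/449.

f̂ = -24.626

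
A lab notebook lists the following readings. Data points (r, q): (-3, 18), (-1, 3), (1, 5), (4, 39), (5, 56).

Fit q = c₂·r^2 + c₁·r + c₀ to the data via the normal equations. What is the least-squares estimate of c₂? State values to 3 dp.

Normal-equation sums: Σr^2·r^2 = 964, Σr^2·r = 162, Σr^2 = 52, Σr·r = 52, Σr = 6, Σ1 = 5.
Moment sums: Σr^2·q = 2194, Σr·q = 384, Σq = 121.
Row-reducing yields c₂ = 22663/11299, c₁ = 9843/11299, c₀ = 25929/11299.

c₂ = 2.006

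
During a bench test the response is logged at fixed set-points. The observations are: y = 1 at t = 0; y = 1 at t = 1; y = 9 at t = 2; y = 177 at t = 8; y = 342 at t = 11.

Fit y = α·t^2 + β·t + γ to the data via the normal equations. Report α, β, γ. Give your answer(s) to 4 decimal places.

XᵀX·[α, β, γ]ᵀ = Xᵀy reads: 18754·α + 1852·β + 190·γ = 52747;  1852·α + 190·β + 22·γ = 5197;  190·α + 22·β + 5·γ = 530.
(Σt^2·t^2 = 18754, Σt^2·t = 1852, Σt^2 = 190, Σt·t = 190, Σt = 22, Σ1 = 5, Σt^2·y = 52747, Σt·y = 5197, Σy = 530.)
Solving the 3×3 system (Gaussian elimination) gives α = 106777/35594, β = -69835/35594, γ = 11356/17797.

α = 2.9999, β = -1.9620, γ = 0.6381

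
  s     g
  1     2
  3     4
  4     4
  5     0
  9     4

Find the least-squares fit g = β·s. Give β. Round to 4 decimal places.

β = 0.5000

Forming AᵀA = [[132]] and Aᵀg = [66]ᵀ gives AᵀA·[β]ᵀ = Aᵀg.
Hence β = 66 / 132 ≈ 0.5.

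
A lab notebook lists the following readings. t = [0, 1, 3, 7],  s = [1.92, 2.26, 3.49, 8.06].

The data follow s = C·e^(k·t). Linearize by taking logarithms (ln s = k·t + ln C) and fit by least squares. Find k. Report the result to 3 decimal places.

Linearized form: ln s = k·t + ln C. From the 4 transformed points,
AᵀA = [[59.0000, 11.0000]; [11.0000, 4]], rhs = [19.1735, 4.8045]ᵀ  (here Σt = 11.0000, Σ(t)² = 59.0000, Σln s = 4.8045, Σt·ln s = 19.1735).
Δ = 59.0000·4 − (11.0000)² = 115.0000; k = (19.1735·4 − 11.0000·4.8045)/115.0000 = 0.20734, ln C = (59.0000·4.8045 − 11.0000·19.1735)/115.0000 = 0.63094.

k = 0.207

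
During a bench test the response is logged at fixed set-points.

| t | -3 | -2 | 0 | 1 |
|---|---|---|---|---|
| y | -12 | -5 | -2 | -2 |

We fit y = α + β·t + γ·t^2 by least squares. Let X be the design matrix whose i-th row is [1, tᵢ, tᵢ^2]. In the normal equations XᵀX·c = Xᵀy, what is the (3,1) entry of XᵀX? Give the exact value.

14

Row 3 ↔ basis t^2, column 1 ↔ basis 1, so (XᵀX)_{3,1} = Σᵢ t^2 = (9)·(1) + (4)·(1) + (0)·(1) + (1)·(1) = 14.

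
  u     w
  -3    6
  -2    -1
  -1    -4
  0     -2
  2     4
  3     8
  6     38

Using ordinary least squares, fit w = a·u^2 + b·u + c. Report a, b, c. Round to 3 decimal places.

The normal equations are: 1491·a + 215·b + 63·c = 1502;  215·a + 63·b + 5·c = 248;  63·a + 5·b + 7·c = 49.
(Σu^2·u^2 = 1491, Σu^2·u = 215, Σu^2 = 63, Σu·u = 63, Σu = 5, Σ1 = 7, Σu^2·w = 1502, Σu·w = 248, Σw = 49.)
Inverting the 3×3 Gram matrix, [a, b, c]ᵀ = [93953/91042, 8221/13006, -124694/45521]ᵀ.

a = 1.032, b = 0.632, c = -2.739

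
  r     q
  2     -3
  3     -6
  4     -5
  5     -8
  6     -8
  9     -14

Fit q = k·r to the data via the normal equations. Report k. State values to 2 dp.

k = -1.51

Setting ∂/∂k … = 0 gives: 171·k = -258.
k = (-258)/171 = -1.50877.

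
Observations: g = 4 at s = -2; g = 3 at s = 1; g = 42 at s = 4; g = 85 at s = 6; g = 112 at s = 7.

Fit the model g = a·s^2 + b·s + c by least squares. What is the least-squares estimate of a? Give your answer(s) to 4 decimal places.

Entries of MᵀM: Σs^2·s^2 = 3970, Σs^2·s = 616, Σs^2 = 106, Σs·s = 106, Σs = 16, Σ1 = 5.
Right-hand side: Σs^2·g = 9239, Σs·g = 1457, Σg = 246.
Inverting the 3×3 Gram matrix, [a, b, c]ᵀ = [1393/706, 1593/706, 53/353]ᵀ.

a = 1.9731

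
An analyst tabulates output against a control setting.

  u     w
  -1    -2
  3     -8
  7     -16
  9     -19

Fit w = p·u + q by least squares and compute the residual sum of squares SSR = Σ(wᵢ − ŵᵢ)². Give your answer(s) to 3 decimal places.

MᵀM·[p, q]ᵀ = Mᵀw reads: 140·p + 18·q = -305;  18·p + 4·q = -45.
(Σu·u = 140, Σu = 18, Σ1 = 4, Σu·w = -305, Σw = -45.)
Determinant 140·4 − 18² = 236.
p = ((-305)·4 − 18·(-45))/236 = -205/118; q = (140·(-45) − 18·(-305))/236 = -405/118.
Residuals: -18/59, 38/59, -24/59, 4/59; SSR = 40/59.

SSR = 0.678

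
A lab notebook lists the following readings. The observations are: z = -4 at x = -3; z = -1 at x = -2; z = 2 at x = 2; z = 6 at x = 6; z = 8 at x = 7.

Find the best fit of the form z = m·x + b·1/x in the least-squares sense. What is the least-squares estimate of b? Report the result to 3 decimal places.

Sums needed: Σx·x = 102, Σx·1/x = 5, Σ1/x·1/x = 1163/1764.
Moment sums: Σx·z = 110, Σ1/x·z = 209/42.
AᵀA·[m, b]ᵀ = Aᵀz becomes [[102, 5]; [5, 1163/1764]]·[m, b]ᵀ = [110, 209/42]ᵀ.
Eliminating b: (1163/1764)·(row 1) − 5·(row 2) gives (12421/294)·m = (1163/1764)·110 − 5·(209/42) = 21010/441, so m = 42020/37263.
Then b = ((209/42) − 5·(42020/37263))/(1163/1764) = -12474/12421.

b = -1.004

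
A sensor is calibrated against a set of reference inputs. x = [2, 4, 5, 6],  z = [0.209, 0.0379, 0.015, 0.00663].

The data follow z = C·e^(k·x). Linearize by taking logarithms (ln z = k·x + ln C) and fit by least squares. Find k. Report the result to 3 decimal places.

k = -0.867

With ln zᵢ as the transformed response and xᵢ as the regressor:
Σx = 17.0000, Σ(x)² = 81.0000, Σln z = -14.0541, Σx·ln z = -67.3175.
Equations: 81.0000·k + 17.0000·ln C = -67.3175;  17.0000·k + 4·ln C = -14.0541.
Δ = 81.0000·4 − (17.0000)² = 35.0000; k = (-67.3175·4 − 17.0000·-14.0541)/35.0000 = -0.86716, ln C = (81.0000·-14.0541 − 17.0000·-67.3175)/35.0000 = 0.17191.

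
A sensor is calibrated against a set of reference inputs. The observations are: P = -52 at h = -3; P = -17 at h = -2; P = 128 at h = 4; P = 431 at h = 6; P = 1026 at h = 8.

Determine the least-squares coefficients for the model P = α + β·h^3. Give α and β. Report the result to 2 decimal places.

With design matrix M, MᵀM = [[5, 757]; [757, 313689]] and MᵀP = [1516, 628140]ᵀ.
Eliminating β: 313689·(row 1) − 757·(row 2) gives 995396·α = 313689·1516 − 757·628140 = 50544, so α = 12636/248849.
Then β = (628140 − 757·(12636/248849))/313689 = 498272/248849.

α = 0.05, β = 2.00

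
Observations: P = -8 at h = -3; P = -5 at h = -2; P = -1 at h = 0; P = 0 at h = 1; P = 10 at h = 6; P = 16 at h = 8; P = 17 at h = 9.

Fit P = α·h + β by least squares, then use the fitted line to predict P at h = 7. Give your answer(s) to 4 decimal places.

P̂ = 12.9960

Sums needed: Σh·h = 195, Σh = 19, Σ1 = 7.
Moment sums: Σh·P = 375, ΣP = 29.
So AᵀA·[α, β]ᵀ = AᵀP: [[195, 19]; [19, 7]]·[α, β]ᵀ = [375, 29]ᵀ.
Eliminating β: 7·(row 1) − 19·(row 2) gives 1004·α = 7·375 − 19·29 = 2074, so α = 1037/502.
Then β = (29 − 19·(1037/502))/7 = -735/502.
At h = 7: P̂ = (1037/502)·(7) + (-735/502)·(1) = 3262/251.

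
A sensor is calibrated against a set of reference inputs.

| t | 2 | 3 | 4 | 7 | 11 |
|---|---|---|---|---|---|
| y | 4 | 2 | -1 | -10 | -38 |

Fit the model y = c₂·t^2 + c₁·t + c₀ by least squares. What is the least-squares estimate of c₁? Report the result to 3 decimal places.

c₁ = 1.027

Setting ∂/∂c₂ … = 0 gives: 17395·c₂ + 1773·c₁ + 199·c₀ = -5070;  1773·c₂ + 199·c₁ + 27·c₀ = -478;  199·c₂ + 27·c₁ + 5·c₀ = -43.
(Σt^2·t^2 = 17395, Σt^2·t = 1773, Σt^2 = 199, Σt·t = 199, Σt = 27, Σ1 = 5, Σt^2·y = -5070, Σt·y = -478, Σy = -43.)
Inverting the 3×3 Gram matrix, [c₂, c₁, c₀]ᵀ = [-17527/40742, 41851/40742, 60599/20371]ᵀ.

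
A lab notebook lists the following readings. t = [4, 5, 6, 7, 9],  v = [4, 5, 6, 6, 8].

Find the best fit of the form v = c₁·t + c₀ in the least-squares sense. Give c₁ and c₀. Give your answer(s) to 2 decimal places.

c₁ = 0.76, c₀ = 1.11

Compute the Gram sums: Σt·t = 207, Σt = 31, Σ1 = 5.
And Σt·v = 191, Σv = 29.
XᵀX·[c₁, c₀]ᵀ = Xᵀv becomes [[207, 31]; [31, 5]]·[c₁, c₀]ᵀ = [191, 29]ᵀ.
Δ = 207·5 − 31² = 74.
c₁ = (191·5 − 31·29)/74 = 28/37; c₀ = (207·29 − 31·191)/74 = 41/37.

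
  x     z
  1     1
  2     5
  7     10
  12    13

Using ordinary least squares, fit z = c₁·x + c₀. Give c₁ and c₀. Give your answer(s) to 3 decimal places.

c₁ = 1.006, c₀ = 1.714

Forming MᵀM = [[198, 22]; [22, 4]] and Mᵀz = [237, 29]ᵀ gives MᵀM·[c₁, c₀]ᵀ = Mᵀz.
Determinant 198·4 − 22² = 308.
c₁ = (237·4 − 22·29)/308 = 155/154; c₀ = (198·29 − 22·237)/308 = 12/7.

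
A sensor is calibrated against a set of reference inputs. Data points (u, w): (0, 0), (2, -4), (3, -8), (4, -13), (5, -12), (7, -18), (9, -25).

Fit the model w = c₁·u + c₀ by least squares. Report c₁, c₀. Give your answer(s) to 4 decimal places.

c₁ = -2.7448, c₀ = 0.3351

Entries of AᵀA: Σu·u = 184, Σu = 30, Σ1 = 7.
Moment sums: Σu·w = -495, Σw = -80.
Eliminating c₀: 7·(row 1) − 30·(row 2) gives 388·c₁ = 7·(-495) − 30·(-80) = -1065, so c₁ = -1065/388.
Then c₀ = ((-80) − 30·(-1065/388))/7 = 65/194.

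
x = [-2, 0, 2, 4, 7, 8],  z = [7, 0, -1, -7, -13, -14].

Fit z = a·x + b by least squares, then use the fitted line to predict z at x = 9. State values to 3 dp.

Entries of AᵀA: Σx·x = 137, Σx = 19, Σ1 = 6.
Right-hand side: Σx·z = -247, Σz = -28.
AᵀA·[a, b]ᵀ = Aᵀz becomes [[137, 19]; [19, 6]]·[a, b]ᵀ = [-247, -28]ᵀ.
Eliminating b: 6·(row 1) − 19·(row 2) gives 461·a = 6·(-247) − 19·(-28) = -950, so a = -950/461.
Then b = ((-28) − 19·(-950/461))/6 = 857/461.
At x = 9: ẑ = (-950/461)·(9) + (857/461)·(1) = -7693/461.

ẑ = -16.688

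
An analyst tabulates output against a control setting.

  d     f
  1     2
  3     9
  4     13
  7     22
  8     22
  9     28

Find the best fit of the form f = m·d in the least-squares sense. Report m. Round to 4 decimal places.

The normal system XᵀX·[m]ᵀ = Xᵀf is [[220]]·[m]ᵀ = [663]ᵀ.
m = 663/220 = 3.01364.

m = 3.0136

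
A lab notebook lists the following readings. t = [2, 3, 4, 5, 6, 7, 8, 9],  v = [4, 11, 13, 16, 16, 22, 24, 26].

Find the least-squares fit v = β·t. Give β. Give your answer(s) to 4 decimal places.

The normal system XᵀX·[β]ᵀ = Xᵀv is [[284]]·[β]ᵀ = [849]ᵀ.
Hence β = 849 / 284 ≈ 2.98944.

β = 2.9894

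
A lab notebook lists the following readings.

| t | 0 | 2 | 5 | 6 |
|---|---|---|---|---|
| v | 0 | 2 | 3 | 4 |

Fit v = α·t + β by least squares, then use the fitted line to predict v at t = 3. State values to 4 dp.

Entries of XᵀX: Σt·t = 65, Σt = 13, Σ1 = 4.
For Xᵀv: Σt·v = 43, Σv = 9.
So XᵀX·[α, β]ᵀ = Xᵀv: [[65, 13]; [13, 4]]·[α, β]ᵀ = [43, 9]ᵀ.
Eliminating β: 4·(row 1) − 13·(row 2) gives 91·α = 4·43 − 13·9 = 55, so α = 55/91.
Then β = (9 − 13·(55/91))/4 = 2/7.
At t = 3: v̂ = (55/91)·(3) + (2/7)·(1) = 191/91.

v̂ = 2.0989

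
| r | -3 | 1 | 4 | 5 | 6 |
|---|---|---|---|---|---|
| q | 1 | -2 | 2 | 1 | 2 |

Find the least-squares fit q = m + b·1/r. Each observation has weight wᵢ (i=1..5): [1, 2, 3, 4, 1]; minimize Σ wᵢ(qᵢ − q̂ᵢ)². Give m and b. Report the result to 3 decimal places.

AᵀWA·[m, b]ᵀ = AᵀWq reads: 11·m + (203/60)·b = 9;  (203/60)·m + (8951/3600)·b = -17/10.
(Σwᵢ·1 = 11, Σwᵢ·1/r = 203/60, Σwᵢ·1/r·1/r = 8951/3600, Σwᵢ·q = 9, Σwᵢ·1/r·q = -17/10.)
Δ = 11·(8951/3600) − (203/60)² = 4771/300.
m = (9·(8951/3600) − (203/60)·(-17/10))/(4771/300) = 33755/19084; b = (11·(-17/10) − (203/60)·9)/(4771/300) = -14745/4771.

m = 1.769, b = -3.091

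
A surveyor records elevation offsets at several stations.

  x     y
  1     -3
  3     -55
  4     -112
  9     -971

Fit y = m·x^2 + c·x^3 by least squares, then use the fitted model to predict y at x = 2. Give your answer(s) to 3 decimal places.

ŷ = -20.153

Compute the Gram sums: Σx^2·x^2 = 6899, Σx^2·x^3 = 60317, Σx^3·x^3 = 536267.
Right-hand side: Σx^2·y = -80941, Σx^3·y = -716515.
Determinant 6899·536267 − 60317² = 61565544.
m = ((-80941)·536267 − 60317·(-716515))/61565544 = -7831333/2565231; c = (6899·(-716515) − 60317·(-80941))/61565544 = -2546612/2565231.
At x = 2: ŷ = (-7831333/2565231)·(4) + (-2546612/2565231)·(8) = -51698228/2565231.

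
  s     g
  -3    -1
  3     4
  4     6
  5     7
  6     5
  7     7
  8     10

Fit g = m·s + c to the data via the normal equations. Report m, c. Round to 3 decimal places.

From the data, Σs·s = 208, Σs = 30, Σ1 = 7.
And Σs·g = 233, Σg = 38.
Normal equations: [[208, 30]; [30, 7]]·[m, c]ᵀ = [233, 38]ᵀ.
det = 208·7 − 30² = 556.
m = (233·7 − 30·38)/556 = 491/556; c = (208·38 − 30·233)/556 = 457/278.

m = 0.883, c = 1.644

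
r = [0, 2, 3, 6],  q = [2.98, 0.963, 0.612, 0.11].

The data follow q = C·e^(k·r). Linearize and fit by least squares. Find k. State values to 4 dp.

Taking logs, ln q = k·r + ln C, so regress ln q on r.
Over the data: Σr = 11.0000, Σ(r)² = 49.0000, Σln q = -1.6441, Σr·ln q = -14.7921.
Normal system: [[49.0000, 11.0000]; [11.0000, 4]]·[k, ln C]ᵀ = [-14.7921, -1.6441]ᵀ.
Slope k = (n·Σr·ln q − Σr·Σln q)/(n·Σ(r)² − (Σr)²) = (4·-14.7921 − 11.0000·-1.6441)/75.0000 = -0.54778; ln C = (Σln q − k·Σr)/n = 1.09538.

k = -0.5478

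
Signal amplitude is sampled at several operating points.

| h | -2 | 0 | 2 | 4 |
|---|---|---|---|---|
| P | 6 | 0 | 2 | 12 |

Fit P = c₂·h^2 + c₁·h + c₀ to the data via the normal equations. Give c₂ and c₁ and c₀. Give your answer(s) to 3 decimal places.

With design matrix M, MᵀM = [[288, 64, 24]; [64, 24, 4]; [24, 4, 4]] and MᵀP = [224, 40, 20]ᵀ.
Row-reducing yields c₂ = 1, c₁ = -1, c₀ = 0.

c₂ = 1.000, c₁ = -1.000, c₀ = 0.000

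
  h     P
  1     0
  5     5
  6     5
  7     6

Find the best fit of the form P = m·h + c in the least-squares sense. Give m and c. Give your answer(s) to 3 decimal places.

m = 1.012, c = -0.807

Sums needed: Σh·h = 111, Σh = 19, Σ1 = 4.
Right-hand side: Σh·P = 97, ΣP = 16.
Eliminating c: 4·(row 1) − 19·(row 2) gives 83·m = 4·97 − 19·16 = 84, so m = 84/83.
Then c = (16 − 19·(84/83))/4 = -67/83.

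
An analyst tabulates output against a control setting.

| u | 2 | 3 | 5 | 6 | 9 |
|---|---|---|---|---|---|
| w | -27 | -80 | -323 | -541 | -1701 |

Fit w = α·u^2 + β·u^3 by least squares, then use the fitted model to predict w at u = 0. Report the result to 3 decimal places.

ŵ = 0.000

MᵀM·[α, β]ᵀ = Mᵀw reads: 8579·α + 70225·β = -166160;  70225·α + 594515·β = -1399636.
Δ = 8579·594515 − 70225² = 168793560.
α = ((-166160)·594515 − 70225·(-1399636))/168793560 = -8252905/2813226; β = (8579·(-1399636) − 70225·(-166160))/168793560 = -28240937/14066130.
At u = 0: ŵ = (-8252905/2813226)·(0) + (-28240937/14066130)·(0) = 0.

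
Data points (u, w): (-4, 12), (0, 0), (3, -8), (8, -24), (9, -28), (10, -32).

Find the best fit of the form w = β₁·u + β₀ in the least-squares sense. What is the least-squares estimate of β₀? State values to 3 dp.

Setting ∂/∂β₁ … = 0 gives: 270·β₁ + 26·β₀ = -836;  26·β₁ + 6·β₀ = -80.
(Σu·u = 270, Σu = 26, Σ1 = 6, Σu·w = -836, Σw = -80.)
Determinant 270·6 − 26² = 944.
β₁ = ((-836)·6 − 26·(-80))/944 = -367/118; β₀ = (270·(-80) − 26·(-836))/944 = 17/118.

β₀ = 0.144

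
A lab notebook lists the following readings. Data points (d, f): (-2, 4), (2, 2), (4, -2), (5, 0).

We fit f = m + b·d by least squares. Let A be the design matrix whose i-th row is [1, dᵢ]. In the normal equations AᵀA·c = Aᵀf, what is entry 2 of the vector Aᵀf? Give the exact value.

Entry 2 ↔ basis d, so (Aᵀf)_{2} = Σᵢ (d)·fᵢ = (-2)·(4) + (2)·(2) + (4)·(-2) + (5)·(0) = -12.

-12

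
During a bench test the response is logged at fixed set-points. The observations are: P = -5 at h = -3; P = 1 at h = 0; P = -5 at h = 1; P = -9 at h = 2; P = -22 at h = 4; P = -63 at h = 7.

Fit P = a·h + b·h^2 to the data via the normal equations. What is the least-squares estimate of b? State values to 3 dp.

Forming XᵀX = [[79, 389]; [389, 2755]] and XᵀP = [-537, -3525]ᵀ gives XᵀX·[a, b]ᵀ = XᵀP.
Determinant 79·2755 − 389² = 66324.
a = ((-537)·2755 − 389·(-3525))/66324 = -18035/11054; b = (79·(-3525) − 389·(-537))/66324 = -11597/11054.

b = -1.049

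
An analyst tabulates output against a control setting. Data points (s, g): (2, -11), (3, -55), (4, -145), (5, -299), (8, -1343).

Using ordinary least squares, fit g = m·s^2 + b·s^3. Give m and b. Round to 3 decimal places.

m = 2.973, b = -2.994

Normal-equation sums: Σs^2·s^2 = 5074, Σs^2·s^3 = 37192, Σs^3·s^3 = 282658.
For Mᵀg: Σs^2·g = -96286, Σs^3·g = -735844.
Δ = 5074·282658 − 37192² = 50961828.
m = ((-96286)·282658 − 37192·(-735844))/50961828 = 12625155/4246819; b = (5074·(-735844) − 37192·(-96286))/50961828 = -12716962/4246819.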